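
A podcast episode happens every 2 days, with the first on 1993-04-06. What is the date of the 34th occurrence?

The 34th occurrence is 33 intervals after the first: 33 × 2 = 66 days after 1993-04-06.
April has 30 days — 24 days to the end of April leaves 42.
May has 31 days (11 left).
11 days into June → 1993-06-11.

1993-06-11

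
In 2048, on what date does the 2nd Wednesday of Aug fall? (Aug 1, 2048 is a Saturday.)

Aug 12, 2048

Aug 2048 begins on a Saturday, so the first Wednesday is Aug 5 (4 days later).
The 2nd Wednesday is 1 weeks later: 5 + 7 = 12.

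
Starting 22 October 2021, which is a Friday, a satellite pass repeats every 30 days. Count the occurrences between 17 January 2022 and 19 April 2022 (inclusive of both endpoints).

Occurrences land 30·i days after 22 October 2021 for i = 0, 1, 2, …
17 January 2022 is 87 days after the start; 87 ÷ 30 = 2 remainder 27; since the remainder is 27, round up to i = 3. First occurrence in the window: #4 on 20 January 2022 (3×30 = 90 days in).
19 April 2022 is 179 days after the start; 179 ÷ 30 = 5 remainder 29. Last occurrence in the window: #6 on 21 March 2022.
Occurrences #4 through #6: 3 in total.

3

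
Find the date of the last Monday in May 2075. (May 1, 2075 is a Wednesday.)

May 2075 begins on a Wednesday, so the first Monday is May 6 (5 days later).
May 2075 has 31 days. Adding weeks: 6, 13, 20, 27 — the last one ≤ 31 is the 27th.

2075-05-27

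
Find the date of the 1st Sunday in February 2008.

The first Sunday of February 2008 is February 3.

2008-02-03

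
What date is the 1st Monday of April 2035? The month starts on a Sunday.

April 2035 begins on a Sunday, so the first Monday is April 2 (1 day later).

2035-04-02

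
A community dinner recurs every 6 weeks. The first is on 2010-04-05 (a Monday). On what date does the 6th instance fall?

The 6th occurrence is 5 intervals after the first: 5 × 42 = 210 days after 2010-04-05.
April has 30 days — 25 days to the end of April leaves 185.
May has 31 days (154 left).
June has 30 days (124 left).
July has 31 days (93 left).
August has 31 days (62 left).
September has 30 days (32 left).
October has 31 days (1 left).
1 day into November → 2010-11-01.

2010-11-01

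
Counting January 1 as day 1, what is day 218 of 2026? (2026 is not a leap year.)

January has 31 days (218 − 31 = 187 remain).
February has 28 days (187 − 28 = 159 remain).
March has 31 days (159 − 31 = 128 remain).
April has 30 days (128 − 30 = 98 remain).
May has 31 days (98 − 31 = 67 remain).
June has 30 days (67 − 30 = 37 remain).
July has 31 days (37 − 31 = 6 remain).
6 into August → August 6.

2026-08-06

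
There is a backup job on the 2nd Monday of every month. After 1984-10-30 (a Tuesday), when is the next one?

1984-11-12

October 1984 starts on a Monday; its first Monday is the 1st, so the 2nd Monday is the 8th — 1984-10-08.
That is not after 1984-10-30, so look at November 1984.
November 1984 starts on a Thursday; its first Monday is the 5th, so the 2nd Monday is the 12th — 1984-11-12.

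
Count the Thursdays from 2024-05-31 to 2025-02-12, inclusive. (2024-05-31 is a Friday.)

36

2024-05-31 is a Friday; the first Thursday on or after it is 2024-06-06 (6 days later).
From 2024-06-06 to 2025-02-12: 24 + 31 + 31 + 30 + 31 + 30 + 31 + 31 + 12 = 251 days (rest of June, July, August, September, October, November, December, January, February).
251 ÷ 7 = 35 full weeks with remainder 6, so 35 more Thursdays after the first → 36.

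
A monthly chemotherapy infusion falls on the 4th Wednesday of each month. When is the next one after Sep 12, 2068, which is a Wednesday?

Sep 26, 2068

Sep 2068 starts on a Saturday; its first Wednesday is the 5th, so the 4th Wednesday is the 26th — Sep 26, 2068.
Sep 26, 2068 is after Sep 12, 2068, so that is the next one.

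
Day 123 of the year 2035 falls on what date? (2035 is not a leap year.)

May 3, 2035

January has 31 days (123 − 31 = 92 remain).
February has 28 days (92 − 28 = 64 remain).
March has 31 days (64 − 31 = 33 remain).
April has 30 days (33 − 30 = 3 remain).
3 into May → May 3.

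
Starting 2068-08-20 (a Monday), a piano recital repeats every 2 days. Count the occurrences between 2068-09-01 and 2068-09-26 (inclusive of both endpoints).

Occurrences land 2·i days after 2068-08-20 for i = 0, 1, 2, …
2068-09-01 is 12 days after the start; 12 ÷ 2 = 6 remainder 0. First occurrence in the window: #7 on 2068-09-01 (6×2 = 12 days in).
2068-09-26 is 37 days after the start; 37 ÷ 2 = 18 remainder 1. Last occurrence in the window: #19 on 2068-09-25.
Occurrences #7 through #19: 13 in total.

13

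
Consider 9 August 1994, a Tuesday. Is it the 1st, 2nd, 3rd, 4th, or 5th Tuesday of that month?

Day 9 falls in week ⌈9/7⌉ of the month.
Days 1–7 hold the 1st Tuesday, 8–14 the 2nd, 15–21 the 3rd, 22–28 the 4th, 29–31 the 5th.
9 is in the range for the 2nd.

2nd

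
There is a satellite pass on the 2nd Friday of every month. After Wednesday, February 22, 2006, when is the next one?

March 10, 2006

February 2006 starts on a Wednesday; its first Friday is the 3rd, so the 2nd Friday is the 10th — February 10, 2006.
That is not after February 22, 2006, so look at March 2006.
March 2006 starts on a Wednesday; its first Friday is the 3rd, so the 2nd Friday is the 10th — March 10, 2006.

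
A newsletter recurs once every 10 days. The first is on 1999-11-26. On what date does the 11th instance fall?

2000-03-05

The 11th occurrence is 10 intervals after the first: 10 × 10 = 100 days after 1999-11-26.
November has 30 days — 4 days to the end of November leaves 96.
December has 31 days (65 left).
January has 31 days (34 left).
February has 29 days (5 left).
5 days into March → 2000-03-05.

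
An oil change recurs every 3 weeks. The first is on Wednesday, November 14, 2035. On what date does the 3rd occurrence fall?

December 26, 2035

The 3rd occurrence is 2 intervals after the first: 2 × 21 = 42 days after November 14, 2035.
November has 30 days — 16 days to the end of November leaves 26.
26 days into December → December 26, 2035.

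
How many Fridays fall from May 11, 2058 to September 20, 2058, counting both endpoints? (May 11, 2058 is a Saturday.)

May 11, 2058 is a Saturday; the first Friday on or after it is May 17, 2058 (6 days later).
From May 17, 2058 to September 20, 2058: 14 + 30 + 31 + 31 + 20 = 126 days (rest of May, June, July, August, September).
126 ÷ 7 = 18 full weeks with remainder 0, so 18 more Fridays after the first → 19.

19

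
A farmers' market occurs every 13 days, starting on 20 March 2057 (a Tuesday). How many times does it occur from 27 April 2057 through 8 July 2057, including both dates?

Occurrences land 13·i days after 20 March 2057 for i = 0, 1, 2, …
27 April 2057 is 38 days after the start; 38 ÷ 13 = 2 remainder 12; since the remainder is 12, round up to i = 3. First occurrence in the window: #4 on 28 April 2057 (3×13 = 39 days in).
8 July 2057 is 110 days after the start; 110 ÷ 13 = 8 remainder 6. Last occurrence in the window: #9 on 2 July 2057.
Occurrences #4 through #9: 6 in total.

6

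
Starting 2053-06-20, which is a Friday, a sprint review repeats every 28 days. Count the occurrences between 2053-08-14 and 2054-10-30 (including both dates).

Occurrences land 28·i days after 2053-06-20 for i = 0, 1, 2, …
2053-08-14 is 55 days after the start; 55 ÷ 28 = 1 remainder 27; since the remainder is 27, round up to i = 2. First occurrence in the window: #3 on 2053-08-15 (2×28 = 56 days in).
2054-10-30 is 497 days after the start; 497 ÷ 28 = 17 remainder 21. Last occurrence in the window: #18 on 2054-10-09.
Occurrences #3 through #18: 16 in total.

16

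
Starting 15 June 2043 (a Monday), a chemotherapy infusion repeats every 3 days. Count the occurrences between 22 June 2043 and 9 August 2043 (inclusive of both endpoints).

Occurrences land 3·i days after 15 June 2043 for i = 0, 1, 2, …
22 June 2043 is 7 days after the start; 7 ÷ 3 = 2 remainder 1; since the remainder is 1, round up to i = 3. First occurrence in the window: #4 on 24 June 2043 (3×3 = 9 days in).
9 August 2043 is 55 days after the start; 55 ÷ 3 = 18 remainder 1. Last occurrence in the window: #19 on 8 August 2043.
Occurrences #4 through #19: 16 in total.

16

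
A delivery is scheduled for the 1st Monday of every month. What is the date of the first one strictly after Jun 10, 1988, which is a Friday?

Jun 1988 starts on a Wednesday, so its 1st Monday is Jun 6, 1988 (5 days in).
That is not after Jun 10, 1988, so look at Jul 1988.
Jul 1988 starts on a Friday, so its 1st Monday is Jul 4, 1988 (3 days in).

Jul 4, 1988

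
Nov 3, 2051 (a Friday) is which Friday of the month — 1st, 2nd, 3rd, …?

1st

Day 3 falls in week ⌈3/7⌉ of the month.
Days 1–7 hold the 1st Friday, 8–14 the 2nd, 15–21 the 3rd, 22–28 the 4th, 29–31 the 5th.
3 is in the range for the 1st.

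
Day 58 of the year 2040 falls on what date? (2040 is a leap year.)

27 February 2040

January has 31 days (58 − 31 = 27 remain).
27 into February → February 27.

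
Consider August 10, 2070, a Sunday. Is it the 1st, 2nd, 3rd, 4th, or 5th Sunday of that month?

Day 10 falls in week ⌈10/7⌉ of the month.
Days 1–7 hold the 1st Sunday, 8–14 the 2nd, 15–21 the 3rd, 22–28 the 4th, 29–31 the 5th.
10 is in the range for the 2nd.

2nd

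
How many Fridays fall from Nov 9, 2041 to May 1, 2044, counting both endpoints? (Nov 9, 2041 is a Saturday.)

129

Nov 9, 2041 is a Saturday; the first Friday on or after it is Nov 15, 2041 (6 days later).
From Nov 15, 2041 to May 1, 2044: 46 + 365 + 365 + 122 = 898 days (rest of 2041, 2042, 2043, to May 1, 2044 in 2044).
898 ÷ 7 = 128 full weeks with remainder 2, so 128 more Fridays after the first → 129.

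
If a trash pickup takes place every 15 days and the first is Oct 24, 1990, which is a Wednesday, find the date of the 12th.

The 12th occurrence is 11 intervals after the first: 11 × 15 = 165 days after Oct 24, 1990.
Oct has 31 days — 7 days to the end of Oct leaves 158.
Nov has 30 days (128 left).
Dec has 31 days (97 left).
Jan has 31 days (66 left).
Feb has 28 days (38 left).
Mar has 31 days (7 left).
7 days into Apr → Apr 7, 1991.

Apr 7, 1991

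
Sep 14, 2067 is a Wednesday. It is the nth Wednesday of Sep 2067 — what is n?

Day 14 falls in week ⌈14/7⌉ of the month.
Days 1–7 hold the 1st Wednesday, 8–14 the 2nd, 15–21 the 3rd, 22–28 the 4th, 29–31 the 5th.
14 is in the range for the 2nd.

2nd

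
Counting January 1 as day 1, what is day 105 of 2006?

January has 31 days (105 − 31 = 74 remain).
February has 28 days (74 − 28 = 46 remain).
March has 31 days (46 − 31 = 15 remain).
15 into April → April 15.

2006-04-15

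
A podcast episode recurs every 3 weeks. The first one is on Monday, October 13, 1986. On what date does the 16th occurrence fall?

August 24, 1987

The 16th occurrence is 15 intervals after the first: 15 × 21 = 315 days after October 13, 1986.
October has 31 days — 18 days to the end of October leaves 297.
November has 30 days (267 left).
December has 31 days (236 left).
January has 31 days (205 left).
February has 28 days (177 left).
March has 31 days (146 left).
April has 30 days (116 left).
May has 31 days (85 left).
June has 30 days (55 left).
July has 31 days (24 left).
24 days into August → August 24, 1987.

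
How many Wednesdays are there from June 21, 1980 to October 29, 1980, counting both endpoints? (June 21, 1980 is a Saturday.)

19

June 21, 1980 is a Saturday; the first Wednesday on or after it is June 25, 1980 (4 days later).
From June 25, 1980 to October 29, 1980: 5 + 31 + 31 + 30 + 29 = 126 days (rest of June, July, August, September, October).
126 ÷ 7 = 18 full weeks with remainder 0, so 18 more Wednesdays after the first → 19.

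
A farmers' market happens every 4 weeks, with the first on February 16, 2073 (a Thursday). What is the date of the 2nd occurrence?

March 16, 2073

The 2nd occurrence is 1 interval after the first: 1 × 28 = 28 days after February 16, 2073.
February has 28 days — 12 days to the end of February leaves 16.
16 days into March → March 16, 2073.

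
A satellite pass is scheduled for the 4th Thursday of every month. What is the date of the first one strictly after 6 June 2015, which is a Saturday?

June 2015 starts on a Monday; its first Thursday is the 4th, so the 4th Thursday is the 25th — 25 June 2015.
25 June 2015 is after 6 June 2015, so that is the next one.

25 June 2015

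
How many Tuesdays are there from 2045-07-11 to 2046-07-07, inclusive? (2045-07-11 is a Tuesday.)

52

2045-07-11 is a Tuesday; the first Tuesday on or after it is 2045-07-11.
From 2045-07-11 to 2046-07-07: 173 + 188 = 361 days (rest of 2045, to 2046-07-07 in 2046).
361 ÷ 7 = 51 full weeks with remainder 4, so 51 more Tuesdays after the first → 52.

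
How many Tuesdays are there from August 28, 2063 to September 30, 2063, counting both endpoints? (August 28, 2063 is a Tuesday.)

5

August 28, 2063 is a Tuesday; the first Tuesday on or after it is August 28, 2063.
From August 28, 2063 to September 30, 2063: 3 + 30 = 33 days (rest of August, September).
33 ÷ 7 = 4 full weeks with remainder 5, so 4 more Tuesdays after the first → 5.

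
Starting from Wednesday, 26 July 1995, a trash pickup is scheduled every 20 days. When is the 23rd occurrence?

8 October 1996

The 23rd occurrence is 22 intervals after the first: 22 × 20 = 440 days after 26 July 1995.
July has 31 days — 5 days to the end of July leaves 435.
From end of July to end of 1995 is 153 days (282 left).
January has 31 days (251 left).
February has 29 days (222 left).
March has 31 days (191 left).
April has 30 days (161 left).
May has 31 days (130 left).
June has 30 days (100 left).
July has 31 days (69 left).
August has 31 days (38 left).
September has 30 days (8 left).
8 days into October → 8 October 1996.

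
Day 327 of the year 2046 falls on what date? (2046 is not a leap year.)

January has 31 days (327 − 31 = 296 remain).
February has 28 days (296 − 28 = 268 remain).
March has 31 days (268 − 31 = 237 remain).
April has 30 days (237 − 30 = 207 remain).
May has 31 days (207 − 31 = 176 remain).
June has 30 days (176 − 30 = 146 remain).
July has 31 days (146 − 31 = 115 remain).
August has 31 days (115 − 31 = 84 remain).
September has 30 days (84 − 30 = 54 remain).
October has 31 days (54 − 31 = 23 remain).
23 into November → November 23.

23 November 2046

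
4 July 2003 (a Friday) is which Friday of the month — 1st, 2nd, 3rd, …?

Day 4 falls in week ⌈4/7⌉ of the month.
Days 1–7 hold the 1st Friday, 8–14 the 2nd, 15–21 the 3rd, 22–28 the 4th, 29–31 the 5th.
4 is in the range for the 1st.

1st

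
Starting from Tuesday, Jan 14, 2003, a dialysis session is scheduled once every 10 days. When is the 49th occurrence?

May 8, 2004

The 49th occurrence is 48 intervals after the first: 48 × 10 = 480 days after Jan 14, 2003.
Jan has 31 days — 17 days to the end of Jan leaves 463.
From end of Jan to end of 2003 is 334 days (129 left).
Jan has 31 days (98 left).
Feb has 29 days (69 left).
Mar has 31 days (38 left).
Apr has 30 days (8 left).
8 days into May → May 8, 2004.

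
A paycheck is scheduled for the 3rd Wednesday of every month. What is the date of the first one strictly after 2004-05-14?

2004-05-19

May 2004 starts on a Saturday; its first Wednesday is the 5th, so the 3rd Wednesday is the 19th — 2004-05-19.
2004-05-19 is after 2004-05-14, so that is the next one.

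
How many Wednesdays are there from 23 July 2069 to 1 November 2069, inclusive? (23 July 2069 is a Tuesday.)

23 July 2069 is a Tuesday; the first Wednesday on or after it is 24 July 2069 (1 day later).
From 24 July 2069 to 1 November 2069: 7 + 31 + 30 + 31 + 1 = 100 days (rest of July, August, September, October, November).
100 ÷ 7 = 14 full weeks with remainder 2, so 14 more Wednesdays after the first → 15.

15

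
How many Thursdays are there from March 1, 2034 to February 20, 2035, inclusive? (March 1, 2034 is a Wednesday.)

March 1, 2034 is a Wednesday; the first Thursday on or after it is March 2, 2034 (1 day later).
From March 2, 2034 to February 20, 2035: 304 + 51 = 355 days (rest of 2034, to February 20, 2035 in 2035).
355 ÷ 7 = 50 full weeks with remainder 5, so 50 more Thursdays after the first → 51.

51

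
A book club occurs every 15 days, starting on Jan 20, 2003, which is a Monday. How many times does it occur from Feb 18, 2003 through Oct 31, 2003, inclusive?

17

Occurrences land 15·i days after Jan 20, 2003 for i = 0, 1, 2, …
Feb 18, 2003 is 29 days after the start; 29 ÷ 15 = 1 remainder 14; since the remainder is 14, round up to i = 2. First occurrence in the window: #3 on Feb 19, 2003 (2×15 = 30 days in).
Oct 31, 2003 is 284 days after the start; 284 ÷ 15 = 18 remainder 14. Last occurrence in the window: #19 on Oct 17, 2003.
Occurrences #3 through #19: 17 in total.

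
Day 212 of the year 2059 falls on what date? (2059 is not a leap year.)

Jan has 31 days (212 − 31 = 181 remain).
Feb has 28 days (181 − 28 = 153 remain).
Mar has 31 days (153 − 31 = 122 remain).
Apr has 30 days (122 − 30 = 92 remain).
May has 31 days (92 − 31 = 61 remain).
Jun has 30 days (61 − 30 = 31 remain).
31 into Jul → Jul 31.

Jul 31, 2059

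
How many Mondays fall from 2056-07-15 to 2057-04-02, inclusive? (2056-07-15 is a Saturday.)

38

2056-07-15 is a Saturday; the first Monday on or after it is 2056-07-17 (2 days later).
From 2056-07-17 to 2057-04-02: 14 + 31 + 30 + 31 + 30 + 31 + 31 + 28 + 31 + 2 = 259 days (rest of July, August, September, October, November, December, January, February, March, April).
259 ÷ 7 = 37 full weeks with remainder 0, so 37 more Mondays after the first → 38.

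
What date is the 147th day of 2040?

May 26, 2040

Jan has 31 days (147 − 31 = 116 remain).
Feb has 29 days (116 − 29 = 87 remain).
Mar has 31 days (87 − 31 = 56 remain).
Apr has 30 days (56 − 30 = 26 remain).
26 into May → May 26.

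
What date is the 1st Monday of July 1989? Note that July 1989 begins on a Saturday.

3 July 1989

July 1989 begins on a Saturday, so the first Monday is July 3 (2 days later).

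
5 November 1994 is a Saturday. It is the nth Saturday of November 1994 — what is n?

1st

Day 5 falls in week ⌈5/7⌉ of the month.
Days 1–7 hold the 1st Saturday, 8–14 the 2nd, 15–21 the 3rd, 22–28 the 4th, 29–31 the 5th.
5 is in the range for the 1st.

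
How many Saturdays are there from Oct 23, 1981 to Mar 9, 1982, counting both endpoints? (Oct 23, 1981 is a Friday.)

20

Oct 23, 1981 is a Friday; the first Saturday on or after it is Oct 24, 1981 (1 day later).
From Oct 24, 1981 to Mar 9, 1982: 7 + 30 + 31 + 31 + 28 + 9 = 136 days (rest of Oct, Nov, Dec, Jan, Feb, Mar).
136 ÷ 7 = 19 full weeks with remainder 3, so 19 more Saturdays after the first → 20.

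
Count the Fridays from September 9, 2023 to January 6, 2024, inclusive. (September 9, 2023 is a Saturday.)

17

September 9, 2023 is a Saturday; the first Friday on or after it is September 15, 2023 (6 days later).
From September 15, 2023 to January 6, 2024: 15 + 31 + 30 + 31 + 6 = 113 days (rest of September, October, November, December, January).
113 ÷ 7 = 16 full weeks with remainder 1, so 16 more Fridays after the first → 17.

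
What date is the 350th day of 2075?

2075-12-16

January has 31 days (350 − 31 = 319 remain).
February has 28 days (319 − 28 = 291 remain).
March has 31 days (291 − 31 = 260 remain).
April has 30 days (260 − 30 = 230 remain).
May has 31 days (230 − 31 = 199 remain).
June has 30 days (199 − 30 = 169 remain).
July has 31 days (169 − 31 = 138 remain).
August has 31 days (138 − 31 = 107 remain).
September has 30 days (107 − 30 = 77 remain).
October has 31 days (77 − 31 = 46 remain).
November has 30 days (46 − 30 = 16 remain).
16 into December → December 16.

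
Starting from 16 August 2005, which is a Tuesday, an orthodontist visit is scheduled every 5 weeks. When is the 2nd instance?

20 September 2005

The 2nd occurrence is 1 interval after the first: 1 × 35 = 35 days after 16 August 2005.
August has 31 days — 15 days to the end of August leaves 20.
20 days into September → 20 September 2005.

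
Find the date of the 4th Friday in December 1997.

The first Friday of December 1997 is December 5.
The 4th Friday is 3 weeks later: 5 + 21 = 26.

1997-12-26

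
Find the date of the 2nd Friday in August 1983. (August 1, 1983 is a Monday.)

August 12, 1983

August 1983 begins on a Monday, so the first Friday is August 5 (4 days later).
The 2nd Friday is 1 weeks later: 5 + 7 = 12.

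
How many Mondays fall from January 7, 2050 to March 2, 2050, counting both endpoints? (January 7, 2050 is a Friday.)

January 7, 2050 is a Friday; the first Monday on or after it is January 10, 2050 (3 days later).
From January 10, 2050 to March 2, 2050: 21 + 28 + 2 = 51 days (rest of January, February, March).
51 ÷ 7 = 7 full weeks with remainder 2, so 7 more Mondays after the first → 8.

8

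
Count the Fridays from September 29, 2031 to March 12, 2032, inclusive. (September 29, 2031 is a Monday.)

September 29, 2031 is a Monday; the first Friday on or after it is October 3, 2031 (4 days later).
From October 3, 2031 to March 12, 2032: 28 + 30 + 31 + 31 + 29 + 12 = 161 days (rest of October, November, December, January, February, March).
161 ÷ 7 = 23 full weeks with remainder 0, so 23 more Fridays after the first → 24.

24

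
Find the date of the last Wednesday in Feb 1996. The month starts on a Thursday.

Feb 1996 begins on a Thursday, so the first Wednesday is Feb 7 (6 days later).
Feb 1996 has 29 days. Adding weeks: 7, 14, 21, 28 — the last one ≤ 29 is the 28th.

Feb 28, 1996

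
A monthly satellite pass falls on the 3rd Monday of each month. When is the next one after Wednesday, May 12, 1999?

May 1999 starts on a Saturday; its first Monday is the 3rd, so the 3rd Monday is the 17th — May 17, 1999.
May 17, 1999 is after May 12, 1999, so that is the next one.

May 17, 1999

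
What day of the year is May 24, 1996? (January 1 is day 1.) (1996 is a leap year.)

Days in months before May: 31 + 29 + 31 + 30 = 121.
Plus 24 days into May → day 145.

145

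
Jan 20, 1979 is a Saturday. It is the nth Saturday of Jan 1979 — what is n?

Day 20 falls in week ⌈20/7⌉ of the month.
Days 1–7 hold the 1st Saturday, 8–14 the 2nd, 15–21 the 3rd, 22–28 the 4th, 29–31 the 5th.
20 is in the range for the 3rd.

3rd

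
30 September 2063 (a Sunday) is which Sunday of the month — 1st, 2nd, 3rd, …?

5th

Day 30 falls in week ⌈30/7⌉ of the month.
Days 1–7 hold the 1st Sunday, 8–14 the 2nd, 15–21 the 3rd, 22–28 the 4th, 29–31 the 5th.
30 is in the range for the 5th.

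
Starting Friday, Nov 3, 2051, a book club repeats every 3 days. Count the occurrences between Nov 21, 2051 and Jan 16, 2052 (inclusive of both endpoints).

19

Occurrences land 3·i days after Nov 3, 2051 for i = 0, 1, 2, …
Nov 21, 2051 is 18 days after the start; 18 ÷ 3 = 6 remainder 0. First occurrence in the window: #7 on Nov 21, 2051 (6×3 = 18 days in).
Jan 16, 2052 is 74 days after the start; 74 ÷ 3 = 24 remainder 2. Last occurrence in the window: #25 on Jan 14, 2052.
Occurrences #7 through #25: 19 in total.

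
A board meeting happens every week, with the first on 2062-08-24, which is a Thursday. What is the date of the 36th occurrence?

The 36th occurrence is 35 intervals after the first: 35 × 7 = 245 days after 2062-08-24.
August has 31 days — 7 days to the end of August leaves 238.
September has 30 days (208 left).
October has 31 days (177 left).
November has 30 days (147 left).
December has 31 days (116 left).
January has 31 days (85 left).
February has 28 days (57 left).
March has 31 days (26 left).
26 days into April → 2063-04-26.

2063-04-26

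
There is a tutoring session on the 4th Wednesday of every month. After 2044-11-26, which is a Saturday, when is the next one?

2044-12-28

November 2044 starts on a Tuesday; its first Wednesday is the 2nd, so the 4th Wednesday is the 23rd — 2044-11-23.
That is not after 2044-11-26, so look at December 2044.
December 2044 starts on a Thursday; its first Wednesday is the 7th, so the 4th Wednesday is the 28th — 2044-12-28.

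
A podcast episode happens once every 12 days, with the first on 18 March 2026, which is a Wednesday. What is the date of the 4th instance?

23 April 2026

The 4th occurrence is 3 intervals after the first: 3 × 12 = 36 days after 18 March 2026.
March has 31 days — 13 days to the end of March leaves 23.
23 days into April → 23 April 2026.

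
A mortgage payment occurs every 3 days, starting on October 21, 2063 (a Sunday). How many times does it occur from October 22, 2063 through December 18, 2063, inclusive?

Occurrences land 3·i days after October 21, 2063 for i = 0, 1, 2, …
October 22, 2063 is 1 day after the start; 1 ÷ 3 = 0 remainder 1; since the remainder is 1, round up to i = 1. First occurrence in the window: #2 on October 24, 2063 (1×3 = 3 days in).
December 18, 2063 is 58 days after the start; 58 ÷ 3 = 19 remainder 1. Last occurrence in the window: #20 on December 17, 2063.
Occurrences #2 through #20: 19 in total.

19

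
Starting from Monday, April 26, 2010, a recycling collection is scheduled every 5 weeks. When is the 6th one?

October 18, 2010

The 6th occurrence is 5 intervals after the first: 5 × 35 = 175 days after April 26, 2010.
April has 30 days — 4 days to the end of April leaves 171.
May has 31 days (140 left).
June has 30 days (110 left).
July has 31 days (79 left).
August has 31 days (48 left).
September has 30 days (18 left).
18 days into October → October 18, 2010.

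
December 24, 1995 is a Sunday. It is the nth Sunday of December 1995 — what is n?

4th

Day 24 falls in week ⌈24/7⌉ of the month.
Days 1–7 hold the 1st Sunday, 8–14 the 2nd, 15–21 the 3rd, 22–28 the 4th, 29–31 the 5th.
24 is in the range for the 4th.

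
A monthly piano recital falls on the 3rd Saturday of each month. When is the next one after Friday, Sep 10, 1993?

Sep 1993 starts on a Wednesday; its first Saturday is the 4th, so the 3rd Saturday is the 18th — Sep 18, 1993.
Sep 18, 1993 is after Sep 10, 1993, so that is the next one.

Sep 18, 1993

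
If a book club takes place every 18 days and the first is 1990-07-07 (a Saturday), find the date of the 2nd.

1990-07-25

The 2nd occurrence is 1 interval after the first: 1 × 18 = 18 days after 1990-07-07.
18 days later is 1990-07-25.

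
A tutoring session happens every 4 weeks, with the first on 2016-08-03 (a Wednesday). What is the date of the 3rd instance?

2016-09-28

The 3rd occurrence is 2 intervals after the first: 2 × 28 = 56 days after 2016-08-03.
August has 31 days — 28 days to the end of August leaves 28.
28 days into September → 2016-09-28.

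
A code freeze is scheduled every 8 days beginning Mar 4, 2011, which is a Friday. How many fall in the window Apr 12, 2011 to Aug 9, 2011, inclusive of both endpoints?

Occurrences land 8·i days after Mar 4, 2011 for i = 0, 1, 2, …
Apr 12, 2011 is 39 days after the start; 39 ÷ 8 = 4 remainder 7; since the remainder is 7, round up to i = 5. First occurrence in the window: #6 on Apr 13, 2011 (5×8 = 40 days in).
Aug 9, 2011 is 158 days after the start; 158 ÷ 8 = 19 remainder 6. Last occurrence in the window: #20 on Aug 3, 2011.
Occurrences #6 through #20: 15 in total.

15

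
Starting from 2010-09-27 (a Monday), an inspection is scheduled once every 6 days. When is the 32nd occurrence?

2011-04-01

The 32nd occurrence is 31 intervals after the first: 31 × 6 = 186 days after 2010-09-27.
September has 30 days — 3 days to the end of September leaves 183.
October has 31 days (152 left).
November has 30 days (122 left).
December has 31 days (91 left).
January has 31 days (60 left).
February has 28 days (32 left).
March has 31 days (1 left).
1 day into April → 2011-04-01.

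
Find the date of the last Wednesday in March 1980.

The first Wednesday of March 1980 is March 5.
March 1980 has 31 days. Adding weeks: 5, 12, 19, 26 — the last one ≤ 31 is the 26th.

March 26, 1980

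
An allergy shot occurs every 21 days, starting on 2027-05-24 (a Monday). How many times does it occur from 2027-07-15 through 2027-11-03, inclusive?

5

Occurrences land 21·i days after 2027-05-24 for i = 0, 1, 2, …
2027-07-15 is 52 days after the start; 52 ÷ 21 = 2 remainder 10; since the remainder is 10, round up to i = 3. First occurrence in the window: #4 on 2027-07-26 (3×21 = 63 days in).
2027-11-03 is 163 days after the start; 163 ÷ 21 = 7 remainder 16. Last occurrence in the window: #8 on 2027-10-18.
Occurrences #4 through #8: 5 in total.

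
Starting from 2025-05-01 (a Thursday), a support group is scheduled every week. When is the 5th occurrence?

2025-05-29

The 5th occurrence is 4 intervals after the first: 4 × 7 = 28 days after 2025-05-01.
28 days later is 2025-05-29.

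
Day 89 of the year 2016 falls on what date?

29 March 2016

January has 31 days (89 − 31 = 58 remain).
February has 29 days (58 − 29 = 29 remain).
29 into March → March 29.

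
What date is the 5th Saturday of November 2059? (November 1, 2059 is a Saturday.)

29 November 2059

November 2059 begins on a Saturday, so the first Saturday is November 1.
The 5th Saturday is 4 weeks later: 1 + 28 = 29.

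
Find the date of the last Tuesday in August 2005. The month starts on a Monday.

30 August 2005

August 2005 begins on a Monday, so the first Tuesday is August 2 (1 day later).
August 2005 has 31 days. Adding weeks: 2, 9, 16, 23, 30 — the last one ≤ 31 is the 30th.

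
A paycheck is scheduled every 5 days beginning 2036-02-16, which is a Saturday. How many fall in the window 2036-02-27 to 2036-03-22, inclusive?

Occurrences land 5·i days after 2036-02-16 for i = 0, 1, 2, …
2036-02-27 is 11 days after the start; 11 ÷ 5 = 2 remainder 1; since the remainder is 1, round up to i = 3. First occurrence in the window: #4 on 2036-03-02 (3×5 = 15 days in).
2036-03-22 is 35 days after the start; 35 ÷ 5 = 7 remainder 0. Last occurrence in the window: #8 on 2036-03-22.
Occurrences #4 through #8: 5 in total.

5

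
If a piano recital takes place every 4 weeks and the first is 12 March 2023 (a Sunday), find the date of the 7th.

27 August 2023

The 7th occurrence is 6 intervals after the first: 6 × 28 = 168 days after 12 March 2023.
March has 31 days — 19 days to the end of March leaves 149.
April has 30 days (119 left).
May has 31 days (88 left).
June has 30 days (58 left).
July has 31 days (27 left).
27 days into August → 27 August 2023.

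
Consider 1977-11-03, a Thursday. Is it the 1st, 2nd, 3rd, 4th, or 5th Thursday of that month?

Day 3 falls in week ⌈3/7⌉ of the month.
Days 1–7 hold the 1st Thursday, 8–14 the 2nd, 15–21 the 3rd, 22–28 the 4th, 29–31 the 5th.
3 is in the range for the 1st.

1st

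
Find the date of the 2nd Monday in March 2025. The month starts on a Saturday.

March 2025 begins on a Saturday, so the first Monday is March 3 (2 days later).
The 2nd Monday is 1 weeks later: 3 + 7 = 10.

10 March 2025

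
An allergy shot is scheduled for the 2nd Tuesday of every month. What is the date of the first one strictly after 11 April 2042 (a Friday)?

April 2042 starts on a Tuesday; its first Tuesday is the 1st, so the 2nd Tuesday is the 8th — 8 April 2042.
That is not after 11 April 2042, so look at May 2042.
May 2042 starts on a Thursday; its first Tuesday is the 6th, so the 2nd Tuesday is the 13th — 13 May 2042.

13 May 2042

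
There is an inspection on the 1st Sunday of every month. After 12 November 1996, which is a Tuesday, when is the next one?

November 1996 starts on a Friday, so its 1st Sunday is 3 November 1996 (2 days in).
That is not after 12 November 1996, so look at December 1996.
December 1996 starts on a Sunday, so its 1st Sunday is 1 December 1996.

1 December 1996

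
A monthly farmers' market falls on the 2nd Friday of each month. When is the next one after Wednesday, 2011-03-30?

March 2011 starts on a Tuesday; its first Friday is the 4th, so the 2nd Friday is the 11th — 2011-03-11.
That is not after 2011-03-30, so look at April 2011.
April 2011 starts on a Friday; its first Friday is the 1st, so the 2nd Friday is the 8th — 2011-04-08.

2011-04-08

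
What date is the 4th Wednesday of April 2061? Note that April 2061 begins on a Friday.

April 2061 begins on a Friday, so the first Wednesday is April 6 (5 days later).
The 4th Wednesday is 3 weeks later: 6 + 21 = 27.

April 27, 2061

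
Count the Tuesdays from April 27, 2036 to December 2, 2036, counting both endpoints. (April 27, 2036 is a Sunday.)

April 27, 2036 is a Sunday; the first Tuesday on or after it is April 29, 2036 (2 days later).
From April 29, 2036 to December 2, 2036: 1 + 31 + 30 + 31 + 31 + 30 + 31 + 30 + 2 = 217 days (rest of April, May, June, July, August, September, October, November, December).
217 ÷ 7 = 31 full weeks with remainder 0, so 31 more Tuesdays after the first → 32.

32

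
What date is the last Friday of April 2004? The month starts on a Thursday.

2004-04-30

April 2004 begins on a Thursday, so the first Friday is April 2 (1 day later).
April 2004 has 30 days. Adding weeks: 2, 9, 16, 23, 30 — the last one ≤ 30 is the 30th.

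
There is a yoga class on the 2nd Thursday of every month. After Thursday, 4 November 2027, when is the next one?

November 2027 starts on a Monday; its first Thursday is the 4th, so the 2nd Thursday is the 11th — 11 November 2027.
11 November 2027 is after 4 November 2027, so that is the next one.

11 November 2027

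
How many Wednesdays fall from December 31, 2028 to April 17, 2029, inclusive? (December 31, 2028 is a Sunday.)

December 31, 2028 is a Sunday; the first Wednesday on or after it is January 3, 2029 (3 days later).
From January 3, 2029 to April 17, 2029: 28 + 28 + 31 + 17 = 104 days (rest of January, February, March, April).
104 ÷ 7 = 14 full weeks with remainder 6, so 14 more Wednesdays after the first → 15.

15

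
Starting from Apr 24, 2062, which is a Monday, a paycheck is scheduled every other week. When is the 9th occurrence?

Aug 14, 2062

The 9th occurrence is 8 intervals after the first: 8 × 14 = 112 days after Apr 24, 2062.
Apr has 30 days — 6 days to the end of Apr leaves 106.
May has 31 days (75 left).
Jun has 30 days (45 left).
Jul has 31 days (14 left).
14 days into Aug → Aug 14, 2062.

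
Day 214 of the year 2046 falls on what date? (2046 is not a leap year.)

August 2, 2046

January has 31 days (214 − 31 = 183 remain).
February has 28 days (183 − 28 = 155 remain).
March has 31 days (155 − 31 = 124 remain).
April has 30 days (124 − 30 = 94 remain).
May has 31 days (94 − 31 = 63 remain).
June has 30 days (63 − 30 = 33 remain).
July has 31 days (33 − 31 = 2 remain).
2 into August → August 2.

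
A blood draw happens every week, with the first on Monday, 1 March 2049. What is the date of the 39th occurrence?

22 November 2049

The 39th occurrence is 38 intervals after the first: 38 × 7 = 266 days after 1 March 2049.
March has 31 days — 30 days to the end of March leaves 236.
April has 30 days (206 left).
May has 31 days (175 left).
June has 30 days (145 left).
July has 31 days (114 left).
August has 31 days (83 left).
September has 30 days (53 left).
October has 31 days (22 left).
22 days into November → 22 November 2049.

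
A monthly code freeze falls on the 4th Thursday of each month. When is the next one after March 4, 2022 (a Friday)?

March 2022 starts on a Tuesday; its first Thursday is the 3rd, so the 4th Thursday is the 24th — March 24, 2022.
March 24, 2022 is after March 4, 2022, so that is the next one.

March 24, 2022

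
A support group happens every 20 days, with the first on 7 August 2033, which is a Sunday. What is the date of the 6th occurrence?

The 6th occurrence is 5 intervals after the first: 5 × 20 = 100 days after 7 August 2033.
August has 31 days — 24 days to the end of August leaves 76.
September has 30 days (46 left).
October has 31 days (15 left).
15 days into November → 15 November 2033.

15 November 2033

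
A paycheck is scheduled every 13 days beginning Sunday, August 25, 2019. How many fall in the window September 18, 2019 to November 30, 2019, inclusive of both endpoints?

Occurrences land 13·i days after August 25, 2019 for i = 0, 1, 2, …
September 18, 2019 is 24 days after the start; 24 ÷ 13 = 1 remainder 11; since the remainder is 11, round up to i = 2. First occurrence in the window: #3 on September 20, 2019 (2×13 = 26 days in).
November 30, 2019 is 97 days after the start; 97 ÷ 13 = 7 remainder 6. Last occurrence in the window: #8 on November 24, 2019.
Occurrences #3 through #8: 6 in total.

6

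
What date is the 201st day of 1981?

20 July 1981

January has 31 days (201 − 31 = 170 remain).
February has 28 days (170 − 28 = 142 remain).
March has 31 days (142 − 31 = 111 remain).
April has 30 days (111 − 30 = 81 remain).
May has 31 days (81 − 31 = 50 remain).
June has 30 days (50 − 30 = 20 remain).
20 into July → July 20.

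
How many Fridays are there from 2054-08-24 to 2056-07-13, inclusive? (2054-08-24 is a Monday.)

98

2054-08-24 is a Monday; the first Friday on or after it is 2054-08-28 (4 days later).
From 2054-08-28 to 2056-07-13: 125 + 365 + 195 = 685 days (rest of 2054, 2055, to 2056-07-13 in 2056).
685 ÷ 7 = 97 full weeks with remainder 6, so 97 more Fridays after the first → 98.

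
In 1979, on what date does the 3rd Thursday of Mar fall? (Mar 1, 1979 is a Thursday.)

Mar 1979 begins on a Thursday, so the first Thursday is Mar 1.
The 3rd Thursday is 2 weeks later: 1 + 14 = 15.

Mar 15, 1979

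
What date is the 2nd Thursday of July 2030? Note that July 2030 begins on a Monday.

July 2030 begins on a Monday, so the first Thursday is July 4 (3 days later).
The 2nd Thursday is 1 weeks later: 4 + 7 = 11.

July 11, 2030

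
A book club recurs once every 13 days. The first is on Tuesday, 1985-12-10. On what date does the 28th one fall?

1986-11-26

The 28th occurrence is 27 intervals after the first: 27 × 13 = 351 days after 1985-12-10.
December has 31 days — 21 days to the end of December leaves 330.
January has 31 days (299 left).
February has 28 days (271 left).
March has 31 days (240 left).
April has 30 days (210 left).
May has 31 days (179 left).
June has 30 days (149 left).
July has 31 days (118 left).
August has 31 days (87 left).
September has 30 days (57 left).
October has 31 days (26 left).
26 days into November → 1986-11-26.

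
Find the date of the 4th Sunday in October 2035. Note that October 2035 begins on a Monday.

October 2035 begins on a Monday, so the first Sunday is October 7 (6 days later).
The 4th Sunday is 3 weeks later: 7 + 21 = 28.

28 October 2035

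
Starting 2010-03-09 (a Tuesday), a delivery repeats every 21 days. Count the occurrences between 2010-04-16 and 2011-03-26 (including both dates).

17

Occurrences land 21·i days after 2010-03-09 for i = 0, 1, 2, …
2010-04-16 is 38 days after the start; 38 ÷ 21 = 1 remainder 17; since the remainder is 17, round up to i = 2. First occurrence in the window: #3 on 2010-04-20 (2×21 = 42 days in).
2011-03-26 is 382 days after the start; 382 ÷ 21 = 18 remainder 4. Last occurrence in the window: #19 on 2011-03-22.
Occurrences #3 through #19: 17 in total.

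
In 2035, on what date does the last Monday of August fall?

2035-08-27

August 2035 begins on a Wednesday, so the first Monday is August 6 (5 days later).
August 2035 has 31 days. Adding weeks: 6, 13, 20, 27 — the last one ≤ 31 is the 27th.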